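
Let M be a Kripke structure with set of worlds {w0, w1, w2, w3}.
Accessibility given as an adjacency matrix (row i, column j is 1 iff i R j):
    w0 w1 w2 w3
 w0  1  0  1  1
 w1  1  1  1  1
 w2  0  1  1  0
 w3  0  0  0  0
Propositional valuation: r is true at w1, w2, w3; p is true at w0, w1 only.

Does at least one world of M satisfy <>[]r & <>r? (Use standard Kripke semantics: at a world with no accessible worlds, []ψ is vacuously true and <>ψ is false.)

Yes

Let φ = <>[]r & <>r. Evaluate φ at each world:
  w0 (successors {w0, w2, w3}): φ is true.
  w1 (successors {w0, w1, w2, w3}): φ is true.
  w2 (successors {w1, w2}): φ is true.
  w3 (successors ∅): φ is false.
Detail at w0 (witness):
  At w0: <>[]r is true, <>r is true, so <>[]r & <>r is true.
    At w0: <>[]r requires []r at some successor in {w0, w2, w3}.
      []r holds at w2, so <>[]r is true at w0.
    At w0: <>r requires r at some successor in {w0, w2, w3}.
      r holds at w2, so <>r is true at w0.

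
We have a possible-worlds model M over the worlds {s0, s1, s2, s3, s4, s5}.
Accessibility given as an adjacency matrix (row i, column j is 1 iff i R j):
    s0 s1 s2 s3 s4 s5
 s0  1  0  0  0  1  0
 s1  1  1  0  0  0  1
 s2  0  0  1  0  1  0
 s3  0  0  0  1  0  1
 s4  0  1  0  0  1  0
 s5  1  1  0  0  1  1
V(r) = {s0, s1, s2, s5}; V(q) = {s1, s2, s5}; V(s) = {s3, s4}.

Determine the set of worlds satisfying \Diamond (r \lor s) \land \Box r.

s1

Let φ = \Diamond (r \lor s) \land \Box r. Evaluate φ at each world:
  s0 (successors {s0, s4}): φ is false.
  s1 (successors {s0, s1, s5}): φ is true.
  s2 (successors {s2, s4}): φ is false.
  s3 (successors {s3, s5}): φ is false.
  s4 (successors {s1, s4}): φ is false.
  s5 (successors {s0, s1, s4, s5}): φ is false.
For instance, at s2:
  At s2: \Diamond (r \lor s) is true, \Box r is false, so \Diamond (r \lor s) \land \Box r is false.
    At s2: \Diamond (r \lor s) requires r \lor s at some successor in {s2, s4}.
      r \lor s holds at s2, so \Diamond (r \lor s) is true at s2.
    At s2: \Box r requires r at every successor {s2, s4}.
      r fails at s4, so \Box r is false at s2.
Satisfying worlds: {s1}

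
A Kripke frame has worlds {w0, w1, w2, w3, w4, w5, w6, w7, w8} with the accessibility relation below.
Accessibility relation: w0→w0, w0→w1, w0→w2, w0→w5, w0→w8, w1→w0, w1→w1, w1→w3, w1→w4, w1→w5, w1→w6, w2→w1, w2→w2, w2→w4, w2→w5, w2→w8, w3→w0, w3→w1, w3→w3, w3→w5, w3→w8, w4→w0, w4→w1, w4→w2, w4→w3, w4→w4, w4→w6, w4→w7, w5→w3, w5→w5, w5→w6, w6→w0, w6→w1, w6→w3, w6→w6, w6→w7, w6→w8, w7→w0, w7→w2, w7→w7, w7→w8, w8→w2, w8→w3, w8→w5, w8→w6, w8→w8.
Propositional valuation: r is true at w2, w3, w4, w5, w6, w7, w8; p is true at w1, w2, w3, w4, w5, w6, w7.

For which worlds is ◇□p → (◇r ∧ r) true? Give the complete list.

w2, w3, w4, w5, w6, w7, w8

Recall that □ψ holds at a world iff ψ holds at every accessible world, and ◇ψ holds iff ψ holds at some accessible world.
Let φ = ◇□p → (◇r ∧ r). Evaluate φ at each world:
  w0 (successors {w0, w1, w2, w5, w8}): φ is false.
  w1 (successors {w0, w1, w3, w4, w5, w6}): φ is false.
  w2 (successors {w1, w2, w4, w5, w8}): φ is true.
  w3 (successors {w0, w1, w3, w5, w8}): φ is true.
  w4 (successors {w0, w1, w2, w3, w4, w6, w7}): φ is true.
  w5 (successors {w3, w5, w6}): φ is true.
  w6 (successors {w0, w1, w3, w6, w7, w8}): φ is true.
  w7 (successors {w0, w2, w7, w8}): φ is true.
  w8 (successors {w2, w3, w5, w6, w8}): φ is true.
For instance, at w5:
  At w5: ◇□p is true, ◇r ∧ r is true, so ◇□p → (◇r ∧ r) is true.
    At w5: ◇□p requires □p at some successor in {w3, w5, w6}.
      □p holds at w5, so ◇□p is true at w5.
    At w5: ◇r is true, r is true, so ◇r ∧ r is true.
      At w5: ◇r requires r at some successor in {w3, w5, w6}.
        r holds at w3, so ◇r is true at w5.
Satisfying worlds: {w2, w3, w4, w5, w6, w7, w8}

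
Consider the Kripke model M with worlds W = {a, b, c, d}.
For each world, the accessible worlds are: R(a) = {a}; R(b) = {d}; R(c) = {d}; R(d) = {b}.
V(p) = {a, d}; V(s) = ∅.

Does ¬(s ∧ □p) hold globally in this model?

Yes

Recall that □ψ holds at a world iff ψ holds at every accessible world, and ◇ψ holds iff ψ holds at some accessible world.
Let φ = ¬(s ∧ □p). Evaluate φ at each world:
  a (successors {a}): φ is true.
  b (successors {d}): φ is true.
  c (successors {d}): φ is true.
  d (successors {b}): φ is true.
For instance, at c:
  At c: s ∧ □p is false, so ¬(s ∧ □p) is true.
    At c: s is false, □p is true, so s ∧ □p is false.
      At c: □p requires p at every successor {d}.
        At d: p is true.
      So □p is true at c.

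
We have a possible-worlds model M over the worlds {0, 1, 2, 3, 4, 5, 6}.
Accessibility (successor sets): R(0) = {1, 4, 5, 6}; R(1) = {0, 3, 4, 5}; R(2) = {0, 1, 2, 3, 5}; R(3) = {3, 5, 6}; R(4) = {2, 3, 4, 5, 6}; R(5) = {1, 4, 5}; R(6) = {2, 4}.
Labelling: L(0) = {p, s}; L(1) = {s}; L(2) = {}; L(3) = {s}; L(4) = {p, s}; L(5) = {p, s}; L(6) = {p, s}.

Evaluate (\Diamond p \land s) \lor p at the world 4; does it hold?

At 4: \Diamond p \land s is true, p is true, so (\Diamond p \land s) \lor p is true.
  At 4: \Diamond p is true, s is true, so \Diamond p \land s is true.
    At 4: \Diamond p requires p at some successor in {2, 3, 4, 5, 6}.
      p holds at 4, so \Diamond p is true at 4.

Yes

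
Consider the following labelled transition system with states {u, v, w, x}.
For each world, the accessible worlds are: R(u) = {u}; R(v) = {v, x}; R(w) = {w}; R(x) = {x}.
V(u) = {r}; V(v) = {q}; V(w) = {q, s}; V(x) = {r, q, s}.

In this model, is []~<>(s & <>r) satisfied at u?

Recall that []ψ holds at a world iff ψ holds at every accessible world, and <>ψ holds iff ψ holds at some accessible world.
At u: []~<>(s & <>r) requires ~<>(s & <>r) at every successor {u}.
    At u: <>(s & <>r) is false, so ~<>(s & <>r) is true.
      At u: <>(s & <>r) requires s & <>r at some successor in {u}.
        At u: s & <>r is false.
      So <>(s & <>r) is false at u.
So []~<>(s & <>r) is true at u.

Yes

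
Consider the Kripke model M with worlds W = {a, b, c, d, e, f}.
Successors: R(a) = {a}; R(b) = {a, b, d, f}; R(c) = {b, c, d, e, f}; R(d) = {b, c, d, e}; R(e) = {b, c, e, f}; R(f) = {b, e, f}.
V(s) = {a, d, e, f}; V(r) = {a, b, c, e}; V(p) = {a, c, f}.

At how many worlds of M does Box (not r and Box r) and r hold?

Recall that Box ψ holds at a world iff ψ holds at every accessible world, and Dia ψ holds iff ψ holds at some accessible world.
Let φ = Box (not r and Box r) and r. Evaluate φ at each world:
  a (successors {a}): φ is false.
  b (successors {a, b, d, f}): φ is false.
  c (successors {b, c, d, e, f}): φ is false.
  d (successors {b, c, d, e}): φ is false.
  e (successors {b, c, e, f}): φ is false.
  f (successors {b, e, f}): φ is false.
For instance, at a:
  At a: Box (not r and Box r) is false, r is true, so Box (not r and Box r) and r is false.
    At a: Box (not r and Box r) requires not r and Box r at every successor {a}.
      not r and Box r fails at a, so Box (not r and Box r) is false at a.
Satisfying worlds: none.

0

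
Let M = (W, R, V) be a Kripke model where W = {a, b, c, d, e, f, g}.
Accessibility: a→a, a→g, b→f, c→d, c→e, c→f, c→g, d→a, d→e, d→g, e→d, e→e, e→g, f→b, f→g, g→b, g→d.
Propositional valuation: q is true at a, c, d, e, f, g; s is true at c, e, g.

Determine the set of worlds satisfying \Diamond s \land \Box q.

Let φ = \Diamond s \land \Box q. Evaluate φ at each world:
  a (successors {a, g}): φ is true.
  b (successors {f}): φ is false.
  c (successors {d, e, f, g}): φ is true.
  d (successors {a, e, g}): φ is true.
  e (successors {d, e, g}): φ is true.
  f (successors {b, g}): φ is false.
  g (successors {b, d}): φ is false.
For instance, at d:
  At d: \Diamond s is true, \Box q is true, so \Diamond s \land \Box q is true.
    At d: \Diamond s requires s at some successor in {a, e, g}.
      s holds at e, so \Diamond s is true at d.
    At d: \Box q requires q at every successor {a, e, g}.
      At a: q is true.
      At e: q is true.
      At g: q is true.
    So \Box q is true at d.
Satisfying worlds: {a, c, d, e}

a, c, d, e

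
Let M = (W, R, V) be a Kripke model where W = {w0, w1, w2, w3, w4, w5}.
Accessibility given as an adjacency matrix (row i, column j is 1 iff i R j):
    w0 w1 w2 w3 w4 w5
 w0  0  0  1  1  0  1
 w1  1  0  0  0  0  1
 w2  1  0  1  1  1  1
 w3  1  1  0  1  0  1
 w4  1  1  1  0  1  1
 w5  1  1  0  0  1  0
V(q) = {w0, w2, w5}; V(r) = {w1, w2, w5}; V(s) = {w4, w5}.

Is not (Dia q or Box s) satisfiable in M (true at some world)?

No

Let φ = not (Dia q or Box s). Evaluate φ at each world:
  w0 (successors {w2, w3, w5}): φ is false.
  w1 (successors {w0, w5}): φ is false.
  w2 (successors {w0, w2, w3, w4, w5}): φ is false.
  w3 (successors {w0, w1, w3, w5}): φ is false.
  w4 (successors {w0, w1, w2, w4, w5}): φ is false.
  w5 (successors {w0, w1, w4}): φ is false.
For instance, at w4:
  At w4: Dia q or Box s is true, so not (Dia q or Box s) is false.
    At w4: Dia q is true, Box s is false, so Dia q or Box s is true.
      At w4: Dia q requires q at some successor in {w0, w1, w2, w4, w5}.
        q holds at w0, so Dia q is true at w4.
      At w4: Box s requires s at every successor {w0, w1, w2, w4, w5}.
        s fails at w0, so Box s is false at w4.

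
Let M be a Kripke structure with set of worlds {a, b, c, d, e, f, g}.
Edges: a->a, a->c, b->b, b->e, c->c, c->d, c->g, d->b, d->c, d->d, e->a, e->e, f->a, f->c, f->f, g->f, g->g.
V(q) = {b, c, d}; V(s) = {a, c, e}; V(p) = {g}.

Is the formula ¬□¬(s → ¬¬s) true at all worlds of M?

Yes

Let φ = ¬□¬(s → ¬¬s). Evaluate φ at each world:
  a (successors {a, c}): φ is true.
  b (successors {b, e}): φ is true.
  c (successors {c, d, g}): φ is true.
  d (successors {b, c, d}): φ is true.
  e (successors {a, e}): φ is true.
  f (successors {a, c, f}): φ is true.
  g (successors {f, g}): φ is true.
For instance, at e:
  At e: □¬(s → ¬¬s) is false, so ¬□¬(s → ¬¬s) is true.
    At e: □¬(s → ¬¬s) requires ¬(s → ¬¬s) at every successor {a, e}.
      ¬(s → ¬¬s) fails at a, so □¬(s → ¬¬s) is false at e.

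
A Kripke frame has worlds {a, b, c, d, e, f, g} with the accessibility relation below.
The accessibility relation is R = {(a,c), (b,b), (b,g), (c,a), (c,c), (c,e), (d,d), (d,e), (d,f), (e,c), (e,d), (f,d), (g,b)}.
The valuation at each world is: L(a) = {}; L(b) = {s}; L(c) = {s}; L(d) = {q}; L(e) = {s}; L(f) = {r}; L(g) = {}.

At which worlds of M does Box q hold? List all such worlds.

Let φ = Box q. Evaluate φ at each world:
  a (successors {c}): φ is false.
  b (successors {b, g}): φ is false.
  c (successors {a, c, e}): φ is false.
  d (successors {d, e, f}): φ is false.
  e (successors {c, d}): φ is false.
  f (successors {d}): φ is true.
  g (successors {b}): φ is false.
For instance, at a:
  At a: Box q requires q at every successor {c}.
    q fails at c, so Box q is false at a.
Satisfying worlds: {f}

f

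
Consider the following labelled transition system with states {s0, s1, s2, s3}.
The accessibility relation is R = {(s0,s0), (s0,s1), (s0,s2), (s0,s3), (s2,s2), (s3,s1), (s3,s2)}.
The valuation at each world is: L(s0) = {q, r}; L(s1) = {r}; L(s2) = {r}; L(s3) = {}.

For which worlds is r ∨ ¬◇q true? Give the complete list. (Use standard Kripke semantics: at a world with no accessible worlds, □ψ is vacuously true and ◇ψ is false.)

Let φ = r ∨ ¬◇q. Evaluate φ at each world:
  s0 (successors {s0, s1, s2, s3}): φ is true.
  s1 (successors ∅): φ is true.
  s2 (successors {s2}): φ is true.
  s3 (successors {s1, s2}): φ is true.
For instance, at s3:
  At s3: r is false, ¬◇q is true, so r ∨ ¬◇q is true.
    At s3: ◇q is false, so ¬◇q is true.
      At s3: ◇q requires q at some successor in {s1, s2}.
        At s1: q is false.
        At s2: q is false.
      So ◇q is false at s3.
Satisfying worlds: {s0, s1, s2, s3}

s0, s1, s2, s3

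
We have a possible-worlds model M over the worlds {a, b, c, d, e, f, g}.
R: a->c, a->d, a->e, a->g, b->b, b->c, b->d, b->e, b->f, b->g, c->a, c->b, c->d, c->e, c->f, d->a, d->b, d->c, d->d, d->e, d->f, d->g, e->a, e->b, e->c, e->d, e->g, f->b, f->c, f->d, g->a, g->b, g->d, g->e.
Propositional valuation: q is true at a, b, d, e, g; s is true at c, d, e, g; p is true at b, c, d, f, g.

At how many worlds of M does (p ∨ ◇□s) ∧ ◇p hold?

6

Recall that □ψ holds at a world iff ψ holds at every accessible world, and ◇ψ holds iff ψ holds at some accessible world.
Let φ = (p ∨ ◇□s) ∧ ◇p. Evaluate φ at each world:
  a (successors {c, d, e, g}): φ is false.
  b (successors {b, c, d, e, f, g}): φ is true.
  c (successors {a, b, d, e, f}): φ is true.
  d (successors {a, b, c, d, e, f, g}): φ is true.
  e (successors {a, b, c, d, g}): φ is true.
  f (successors {b, c, d}): φ is true.
  g (successors {a, b, d, e}): φ is true.
For instance, at c:
  At c: p ∨ ◇□s is true, ◇p is true, so (p ∨ ◇□s) ∧ ◇p is true.
    At c: p is true, ◇□s is true, so p ∨ ◇□s is true.
      At c: ◇□s requires □s at some successor in {a, b, d, e, f}.
        □s holds at a, so ◇□s is true at c.
    At c: ◇p requires p at some successor in {a, b, d, e, f}.
      p holds at b, so ◇p is true at c.
Satisfying worlds: {b, c, d, e, f, g}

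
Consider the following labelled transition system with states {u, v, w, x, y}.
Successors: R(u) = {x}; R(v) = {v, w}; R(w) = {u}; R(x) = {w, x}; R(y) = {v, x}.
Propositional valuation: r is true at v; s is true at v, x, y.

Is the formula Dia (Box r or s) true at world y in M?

Yes

At y: Dia (Box r or s) requires Box r or s at some successor in {v, x}.
  Box r or s holds at v, so Dia (Box r or s) is true at y.
    At v: Box r is false, s is true, so Box r or s is true.
      At v: Box r requires r at every successor {v, w}.
        r fails at w, so Box r is false at v.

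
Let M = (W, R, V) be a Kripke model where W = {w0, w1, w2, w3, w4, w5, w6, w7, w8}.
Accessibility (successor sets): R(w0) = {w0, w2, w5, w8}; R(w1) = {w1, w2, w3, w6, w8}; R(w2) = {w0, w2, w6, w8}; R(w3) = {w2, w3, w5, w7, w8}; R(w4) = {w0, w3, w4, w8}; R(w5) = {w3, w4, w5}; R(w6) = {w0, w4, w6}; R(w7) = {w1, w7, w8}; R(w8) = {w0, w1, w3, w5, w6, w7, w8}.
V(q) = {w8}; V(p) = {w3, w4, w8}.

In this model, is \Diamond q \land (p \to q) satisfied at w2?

Yes

Recall that \Diamond ψ holds at a world iff ψ holds at some accessible world.
At w2: \Diamond q is true, p \to q is true, so \Diamond q \land (p \to q) is true.
  At w2: \Diamond q requires q at some successor in {w0, w2, w6, w8}.
    q holds at w8, so \Diamond q is true at w2.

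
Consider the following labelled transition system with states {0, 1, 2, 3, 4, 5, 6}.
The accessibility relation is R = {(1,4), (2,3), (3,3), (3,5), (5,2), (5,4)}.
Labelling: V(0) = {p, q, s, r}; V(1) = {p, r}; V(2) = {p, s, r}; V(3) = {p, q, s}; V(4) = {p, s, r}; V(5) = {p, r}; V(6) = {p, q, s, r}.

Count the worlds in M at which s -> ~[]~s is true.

4

Let φ = s -> ~[]~s. Evaluate φ at each world:
  0 (successors ∅): φ is false.
  1 (successors {4}): φ is true.
  2 (successors {3}): φ is true.
  3 (successors {3, 5}): φ is true.
  4 (successors ∅): φ is false.
  5 (successors {2, 4}): φ is true.
  6 (successors ∅): φ is false.
For instance, at 1:
  At 1: s is false, ~[]~s is true, so s -> ~[]~s is true.
    At 1: []~s is false, so ~[]~s is true.
      At 1: []~s requires ~s at every successor {4}.
        ~s fails at 4, so []~s is false at 1.
Satisfying worlds: {1, 2, 3, 5}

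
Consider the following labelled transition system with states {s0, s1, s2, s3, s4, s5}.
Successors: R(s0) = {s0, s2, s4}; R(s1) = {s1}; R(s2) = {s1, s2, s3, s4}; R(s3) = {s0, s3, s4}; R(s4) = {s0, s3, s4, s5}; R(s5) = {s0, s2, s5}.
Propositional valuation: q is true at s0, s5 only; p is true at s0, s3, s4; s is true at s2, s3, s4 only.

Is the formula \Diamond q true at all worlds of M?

Let φ = \Diamond q. Evaluate φ at each world:
  s0 (successors {s0, s2, s4}): φ is true.
  s1 (successors {s1}): φ is false.
  s2 (successors {s1, s2, s3, s4}): φ is false.
  s3 (successors {s0, s3, s4}): φ is true.
  s4 (successors {s0, s3, s4, s5}): φ is true.
  s5 (successors {s0, s2, s5}): φ is true.
Detail at s1 (counterexample):
  At s1: \Diamond q requires q at some successor in {s1}.
    At s1: q is false.
  So \Diamond q is false at s1.

No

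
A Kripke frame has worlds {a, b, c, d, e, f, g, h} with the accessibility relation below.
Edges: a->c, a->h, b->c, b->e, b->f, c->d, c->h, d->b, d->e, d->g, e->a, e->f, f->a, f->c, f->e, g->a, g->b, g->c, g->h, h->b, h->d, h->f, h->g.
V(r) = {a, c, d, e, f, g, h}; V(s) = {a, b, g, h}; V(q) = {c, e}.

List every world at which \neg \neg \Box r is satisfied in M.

a, b, c, e, f

Recall that \Box ψ holds at a world iff ψ holds at every accessible world, and \Diamond ψ holds iff ψ holds at some accessible world.
Let φ = \neg \neg \Box r. Evaluate φ at each world:
  a (successors {c, h}): φ is true.
  b (successors {c, e, f}): φ is true.
  c (successors {d, h}): φ is true.
  d (successors {b, e, g}): φ is false.
  e (successors {a, f}): φ is true.
  f (successors {a, c, e}): φ is true.
  g (successors {a, b, c, h}): φ is false.
  h (successors {b, d, f, g}): φ is false.
For instance, at f:
  At f: \neg \Box r is false, so \neg \neg \Box r is true.
    At f: \Box r is true, so \neg \Box r is false.
      At f: \Box r requires r at every successor {a, c, e}.
        At a: r is true.
        At c: r is true.
        At e: r is true.
      So \Box r is true at f.
Satisfying worlds: {a, b, c, e, f}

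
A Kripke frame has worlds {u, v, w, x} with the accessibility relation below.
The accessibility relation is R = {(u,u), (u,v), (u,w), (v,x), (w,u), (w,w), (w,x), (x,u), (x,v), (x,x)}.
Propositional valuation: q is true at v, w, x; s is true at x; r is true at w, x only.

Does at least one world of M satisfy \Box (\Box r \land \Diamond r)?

No

Let φ = \Box (\Box r \land \Diamond r). Evaluate φ at each world:
  u (successors {u, v, w}): φ is false.
  v (successors {x}): φ is false.
  w (successors {u, w, x}): φ is false.
  x (successors {u, v, x}): φ is false.
For instance, at w:
  At w: \Box (\Box r \land \Diamond r) requires \Box r \land \Diamond r at every successor {u, w, x}.
    \Box r \land \Diamond r fails at u, so \Box (\Box r \land \Diamond r) is false at w.
      At u: \Box r is false, \Diamond r is true, so \Box r \land \Diamond r is false.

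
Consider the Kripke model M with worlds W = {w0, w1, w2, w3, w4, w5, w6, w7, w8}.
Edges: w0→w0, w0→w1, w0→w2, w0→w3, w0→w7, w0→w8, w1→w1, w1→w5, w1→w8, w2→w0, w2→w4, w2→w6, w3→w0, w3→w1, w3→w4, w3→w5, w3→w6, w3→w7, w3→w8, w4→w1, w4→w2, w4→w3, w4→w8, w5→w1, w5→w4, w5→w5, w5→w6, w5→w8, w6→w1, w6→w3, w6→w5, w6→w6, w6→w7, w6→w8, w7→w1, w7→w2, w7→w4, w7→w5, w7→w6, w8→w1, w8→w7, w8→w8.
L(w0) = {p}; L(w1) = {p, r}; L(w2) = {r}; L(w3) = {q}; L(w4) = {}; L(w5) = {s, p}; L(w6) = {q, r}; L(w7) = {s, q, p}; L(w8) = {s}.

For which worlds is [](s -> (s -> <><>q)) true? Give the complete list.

w0, w1, w2, w3, w4, w5, w6, w7, w8

Let φ = [](s -> (s -> <><>q)). Evaluate φ at each world:
  w0 (successors {w0, w1, w2, w3, w7, w8}): φ is true.
  w1 (successors {w1, w5, w8}): φ is true.
  w2 (successors {w0, w4, w6}): φ is true.
  w3 (successors {w0, w1, w4, w5, w6, w7, w8}): φ is true.
  w4 (successors {w1, w2, w3, w8}): φ is true.
  w5 (successors {w1, w4, w5, w6, w8}): φ is true.
  w6 (successors {w1, w3, w5, w6, w7, w8}): φ is true.
  w7 (successors {w1, w2, w4, w5, w6}): φ is true.
  w8 (successors {w1, w7, w8}): φ is true.
For instance, at w8:
  At w8: [](s -> (s -> <><>q)) requires s -> (s -> <><>q) at every successor {w1, w7, w8}.
      At w1: s is false, s -> <><>q is true, so s -> (s -> <><>q) is true.
      At w7: s is true, s -> <><>q is true, so s -> (s -> <><>q) is true.
      At w8: s is true, s -> <><>q is true, so s -> (s -> <><>q) is true.
  So [](s -> (s -> <><>q)) is true at w8.
Satisfying worlds: {w0, w1, w2, w3, w4, w5, w6, w7, w8}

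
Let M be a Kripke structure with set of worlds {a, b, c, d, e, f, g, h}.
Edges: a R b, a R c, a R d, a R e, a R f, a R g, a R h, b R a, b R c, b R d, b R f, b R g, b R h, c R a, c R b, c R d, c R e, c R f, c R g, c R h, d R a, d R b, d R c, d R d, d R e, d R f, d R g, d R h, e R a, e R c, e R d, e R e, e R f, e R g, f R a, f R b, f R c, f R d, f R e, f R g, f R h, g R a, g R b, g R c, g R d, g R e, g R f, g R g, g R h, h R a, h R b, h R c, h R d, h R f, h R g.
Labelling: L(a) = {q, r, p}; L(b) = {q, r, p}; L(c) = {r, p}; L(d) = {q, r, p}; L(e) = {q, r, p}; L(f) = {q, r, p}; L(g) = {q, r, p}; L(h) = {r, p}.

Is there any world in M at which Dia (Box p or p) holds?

Yes

Recall that Box ψ holds at a world iff ψ holds at every accessible world, and Dia ψ holds iff ψ holds at some accessible world.
Let φ = Dia (Box p or p). Evaluate φ at each world:
  a (successors {b, c, d, e, f, g, h}): φ is true.
  b (successors {a, c, d, f, g, h}): φ is true.
  c (successors {a, b, d, e, f, g, h}): φ is true.
  d (successors {a, b, c, d, e, f, g, h}): φ is true.
  e (successors {a, c, d, e, f, g}): φ is true.
  f (successors {a, b, c, d, e, g, h}): φ is true.
  g (successors {a, b, c, d, e, f, g, h}): φ is true.
  h (successors {a, b, c, d, f, g}): φ is true.
Detail at a (witness):
  At a: Dia (Box p or p) requires Box p or p at some successor in {b, c, d, e, f, g, h}.
    Box p or p holds at b, so Dia (Box p or p) is true at a.
      At b: Box p is true, p is true, so Box p or p is true.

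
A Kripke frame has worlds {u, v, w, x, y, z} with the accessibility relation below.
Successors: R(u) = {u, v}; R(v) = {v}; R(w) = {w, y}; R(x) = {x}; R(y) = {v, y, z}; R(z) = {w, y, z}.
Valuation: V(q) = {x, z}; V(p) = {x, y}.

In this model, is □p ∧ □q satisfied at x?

At x: □p is true, □q is true, so □p ∧ □q is true.
  At x: □p requires p at every successor {x}.
    At x: p is true.
  So □p is true at x.
  At x: □q requires q at every successor {x}.
    At x: q is true.
  So □q is true at x.

Yes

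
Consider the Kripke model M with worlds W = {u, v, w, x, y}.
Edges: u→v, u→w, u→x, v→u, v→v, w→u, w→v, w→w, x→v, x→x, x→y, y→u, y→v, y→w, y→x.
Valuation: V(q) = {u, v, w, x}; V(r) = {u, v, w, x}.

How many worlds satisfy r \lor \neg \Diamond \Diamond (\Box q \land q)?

Let φ = r \lor \neg \Diamond \Diamond (\Box q \land q). Evaluate φ at each world:
  u (successors {v, w, x}): φ is true.
  v (successors {u, v}): φ is true.
  w (successors {u, v, w}): φ is true.
  x (successors {v, x, y}): φ is true.
  y (successors {u, v, w, x}): φ is false.
For instance, at v:
  At v: r is true, \neg \Diamond \Diamond (\Box q \land q) is false, so r \lor \neg \Diamond \Diamond (\Box q \land q) is true.
    At v: \Diamond \Diamond (\Box q \land q) is true, so \neg \Diamond \Diamond (\Box q \land q) is false.
      At v: \Diamond \Diamond (\Box q \land q) requires \Diamond (\Box q \land q) at some successor in {u, v}.
        \Diamond (\Box q \land q) holds at u, so \Diamond \Diamond (\Box q \land q) is true at v.
Satisfying worlds: {u, v, w, x}

4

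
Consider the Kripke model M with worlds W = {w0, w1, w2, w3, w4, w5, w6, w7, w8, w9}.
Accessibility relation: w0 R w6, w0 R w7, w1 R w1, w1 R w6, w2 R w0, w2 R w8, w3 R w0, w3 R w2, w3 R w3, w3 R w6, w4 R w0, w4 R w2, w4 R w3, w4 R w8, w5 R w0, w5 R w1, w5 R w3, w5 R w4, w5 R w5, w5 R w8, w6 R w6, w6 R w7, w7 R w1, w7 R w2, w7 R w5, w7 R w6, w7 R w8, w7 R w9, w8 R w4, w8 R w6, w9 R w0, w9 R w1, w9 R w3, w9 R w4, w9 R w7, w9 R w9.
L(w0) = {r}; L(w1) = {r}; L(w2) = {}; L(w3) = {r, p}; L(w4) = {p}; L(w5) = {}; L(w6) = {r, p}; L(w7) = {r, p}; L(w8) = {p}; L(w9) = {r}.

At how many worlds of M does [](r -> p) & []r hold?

Let φ = [](r -> p) & []r. Evaluate φ at each world:
  w0 (successors {w6, w7}): φ is true.
  w1 (successors {w1, w6}): φ is false.
  w2 (successors {w0, w8}): φ is false.
  w3 (successors {w0, w2, w3, w6}): φ is false.
  w4 (successors {w0, w2, w3, w8}): φ is false.
  w5 (successors {w0, w1, w3, w4, w5, w8}): φ is false.
  w6 (successors {w6, w7}): φ is true.
  w7 (successors {w1, w2, w5, w6, w8, w9}): φ is false.
  w8 (successors {w4, w6}): φ is false.
  w9 (successors {w0, w1, w3, w4, w7, w9}): φ is false.
For instance, at w8:
  At w8: [](r -> p) is true, []r is false, so [](r -> p) & []r is false.
    At w8: [](r -> p) requires r -> p at every successor {w4, w6}.
      At w4: r -> p is true.
      At w6: r -> p is true.
    So [](r -> p) is true at w8.
    At w8: []r requires r at every successor {w4, w6}.
      r fails at w4, so []r is false at w8.
Satisfying worlds: {w0, w6}

2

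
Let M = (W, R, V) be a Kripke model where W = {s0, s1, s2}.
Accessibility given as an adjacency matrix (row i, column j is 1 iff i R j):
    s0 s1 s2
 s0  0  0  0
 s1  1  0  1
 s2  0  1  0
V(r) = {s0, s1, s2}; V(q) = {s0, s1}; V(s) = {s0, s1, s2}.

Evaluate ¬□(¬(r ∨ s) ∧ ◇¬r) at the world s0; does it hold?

At s0: □(¬(r ∨ s) ∧ ◇¬r) is true, so ¬□(¬(r ∨ s) ∧ ◇¬r) is false.
  At s0: no accessible worlds, so □(¬(r ∨ s) ∧ ◇¬r) holds vacuously.

No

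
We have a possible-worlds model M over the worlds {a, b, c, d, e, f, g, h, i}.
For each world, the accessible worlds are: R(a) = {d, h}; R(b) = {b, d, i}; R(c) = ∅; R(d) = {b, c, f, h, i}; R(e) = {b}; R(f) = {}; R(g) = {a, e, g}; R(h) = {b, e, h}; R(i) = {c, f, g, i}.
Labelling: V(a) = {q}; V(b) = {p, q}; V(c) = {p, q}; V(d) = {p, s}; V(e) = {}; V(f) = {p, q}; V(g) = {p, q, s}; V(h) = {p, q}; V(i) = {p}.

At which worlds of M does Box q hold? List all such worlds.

c, e, f

Let φ = Box q. Evaluate φ at each world:
  a (successors {d, h}): φ is false.
  b (successors {b, d, i}): φ is false.
  c (successors ∅): φ is true.
  d (successors {b, c, f, h, i}): φ is false.
  e (successors {b}): φ is true.
  f (successors ∅): φ is true.
  g (successors {a, e, g}): φ is false.
  h (successors {b, e, h}): φ is false.
  i (successors {c, f, g, i}): φ is false.
For instance, at h:
  At h: Box q requires q at every successor {b, e, h}.
    q fails at e, so Box q is false at h.
Satisfying worlds: {c, e, f}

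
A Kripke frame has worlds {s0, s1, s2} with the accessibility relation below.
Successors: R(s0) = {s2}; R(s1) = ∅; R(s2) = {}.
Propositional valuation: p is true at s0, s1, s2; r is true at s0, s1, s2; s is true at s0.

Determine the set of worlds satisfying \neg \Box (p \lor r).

none

Recall that \Box ψ holds at a world iff ψ holds at every accessible world, and \Diamond ψ holds iff ψ holds at some accessible world.
Let φ = \neg \Box (p \lor r). Evaluate φ at each world:
  s0 (successors {s2}): φ is false.
  s1 (successors ∅): φ is false.
  s2 (successors ∅): φ is false.
For instance, at s0:
  At s0: \Box (p \lor r) is true, so \neg \Box (p \lor r) is false.
    At s0: \Box (p \lor r) requires p \lor r at every successor {s2}.
      At s2: p \lor r is true.
    So \Box (p \lor r) is true at s0.
Satisfying worlds: none.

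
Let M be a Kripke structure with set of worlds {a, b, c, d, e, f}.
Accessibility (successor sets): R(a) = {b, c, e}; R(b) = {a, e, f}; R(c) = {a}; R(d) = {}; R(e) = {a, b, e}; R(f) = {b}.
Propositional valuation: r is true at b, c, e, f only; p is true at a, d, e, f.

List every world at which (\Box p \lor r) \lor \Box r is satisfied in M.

Recall that \Box ψ holds at a world iff ψ holds at every accessible world, and \Diamond ψ holds iff ψ holds at some accessible world.
Let φ = (\Box p \lor r) \lor \Box r. Evaluate φ at each world:
  a (successors {b, c, e}): φ is true.
  b (successors {a, e, f}): φ is true.
  c (successors {a}): φ is true.
  d (successors ∅): φ is true.
  e (successors {a, b, e}): φ is true.
  f (successors {b}): φ is true.
For instance, at b:
  At b: \Box p \lor r is true, \Box r is false, so (\Box p \lor r) \lor \Box r is true.
    At b: \Box p is true, r is true, so \Box p \lor r is true.
      At b: \Box p requires p at every successor {a, e, f}.
        At a: p is true.
        At e: p is true.
        At f: p is true.
      So \Box p is true at b.
    At b: \Box r requires r at every successor {a, e, f}.
      r fails at a, so \Box r is false at b.
Satisfying worlds: {a, b, c, d, e, f}

a, b, c, d, e, f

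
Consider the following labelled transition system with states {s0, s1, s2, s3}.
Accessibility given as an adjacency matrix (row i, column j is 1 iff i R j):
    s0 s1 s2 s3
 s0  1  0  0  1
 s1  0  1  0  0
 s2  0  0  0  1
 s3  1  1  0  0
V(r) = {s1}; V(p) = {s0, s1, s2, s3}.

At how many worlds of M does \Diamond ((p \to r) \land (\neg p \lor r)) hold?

2

Recall that \Diamond ψ holds at a world iff ψ holds at some accessible world.
Let φ = \Diamond ((p \to r) \land (\neg p \lor r)). Evaluate φ at each world:
  s0 (successors {s0, s3}): φ is false.
  s1 (successors {s1}): φ is true.
  s2 (successors {s3}): φ is false.
  s3 (successors {s0, s1}): φ is true.
For instance, at s1:
  At s1: \Diamond ((p \to r) \land (\neg p \lor r)) requires (p \to r) \land (\neg p \lor r) at some successor in {s1}.
    (p \to r) \land (\neg p \lor r) holds at s1, so \Diamond ((p \to r) \land (\neg p \lor r)) is true at s1.
Satisfying worlds: {s1, s3}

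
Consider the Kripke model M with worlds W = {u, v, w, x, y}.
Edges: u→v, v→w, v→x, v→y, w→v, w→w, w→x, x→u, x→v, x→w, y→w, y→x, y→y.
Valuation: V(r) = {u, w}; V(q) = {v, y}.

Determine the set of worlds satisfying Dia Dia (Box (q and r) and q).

none

Let φ = Dia Dia (Box (q and r) and q). Evaluate φ at each world:
  u (successors {v}): φ is false.
  v (successors {w, x, y}): φ is false.
  w (successors {v, w, x}): φ is false.
  x (successors {u, v, w}): φ is false.
  y (successors {w, x, y}): φ is false.
For instance, at u:
  At u: Dia Dia (Box (q and r) and q) requires Dia (Box (q and r) and q) at some successor in {v}.
    At v: Dia (Box (q and r) and q) is false.
  So Dia Dia (Box (q and r) and q) is false at u.
Satisfying worlds: none.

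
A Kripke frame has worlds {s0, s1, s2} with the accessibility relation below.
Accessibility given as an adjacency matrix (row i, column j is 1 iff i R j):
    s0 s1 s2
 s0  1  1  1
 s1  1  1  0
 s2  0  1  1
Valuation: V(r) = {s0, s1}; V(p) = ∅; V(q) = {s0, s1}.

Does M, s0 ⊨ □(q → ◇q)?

Recall that □ψ holds at a world iff ψ holds at every accessible world, and ◇ψ holds iff ψ holds at some accessible world.
At s0: □(q → ◇q) requires q → ◇q at every successor {s0, s1, s2}.
    At s0: q is true, ◇q is true, so q → ◇q is true.
      At s0: ◇q requires q at some successor in {s0, s1, s2}.
        q holds at s0, so ◇q is true at s0.
    At s1: q is true, ◇q is true, so q → ◇q is true.
      At s1: ◇q requires q at some successor in {s0, s1}.
        q holds at s0, so ◇q is true at s1.
    At s2: q is false, ◇q is true, so q → ◇q is true.
      At s2: ◇q requires q at some successor in {s1, s2}.
        q holds at s1, so ◇q is true at s2.
So □(q → ◇q) is true at s0.

Yes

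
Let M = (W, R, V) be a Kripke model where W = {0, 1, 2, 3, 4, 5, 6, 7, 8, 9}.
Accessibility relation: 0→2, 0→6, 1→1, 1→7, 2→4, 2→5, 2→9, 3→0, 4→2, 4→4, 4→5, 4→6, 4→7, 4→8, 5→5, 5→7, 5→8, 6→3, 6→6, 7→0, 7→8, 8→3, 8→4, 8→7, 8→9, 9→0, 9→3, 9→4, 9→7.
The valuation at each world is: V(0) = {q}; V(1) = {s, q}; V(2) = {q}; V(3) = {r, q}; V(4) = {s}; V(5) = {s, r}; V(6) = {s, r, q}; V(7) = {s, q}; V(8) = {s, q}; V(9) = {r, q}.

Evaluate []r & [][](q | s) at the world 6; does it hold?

At 6: []r is true, [][](q | s) is true, so []r & [][](q | s) is true.
  At 6: []r requires r at every successor {3, 6}.
    At 3: r is true.
    At 6: r is true.
  So []r is true at 6.
  At 6: [][](q | s) requires [](q | s) at every successor {3, 6}.
      At 3: [](q | s) requires q | s at every successor {0}.
        At 0: q | s is true.
      So [](q | s) is true at 3.
      At 6: [](q | s) requires q | s at every successor {3, 6}.
        At 3: q | s is true.
        At 6: q | s is true.
      So [](q | s) is true at 6.
  So [][](q | s) is true at 6.

Yes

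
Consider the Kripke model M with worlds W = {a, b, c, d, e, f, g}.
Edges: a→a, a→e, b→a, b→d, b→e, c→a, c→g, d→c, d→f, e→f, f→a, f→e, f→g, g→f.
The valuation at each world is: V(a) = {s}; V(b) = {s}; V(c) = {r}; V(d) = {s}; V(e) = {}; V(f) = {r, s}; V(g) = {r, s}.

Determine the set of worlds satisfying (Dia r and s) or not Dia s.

Recall that Dia ψ holds at a world iff ψ holds at some accessible world.
Let φ = (Dia r and s) or not Dia s. Evaluate φ at each world:
  a (successors {a, e}): φ is false.
  b (successors {a, d, e}): φ is false.
  c (successors {a, g}): φ is false.
  d (successors {c, f}): φ is true.
  e (successors {f}): φ is false.
  f (successors {a, e, g}): φ is true.
  g (successors {f}): φ is true.
For instance, at c:
  At c: Dia r and s is false, not Dia s is false, so (Dia r and s) or not Dia s is false.
    At c: Dia r is true, s is false, so Dia r and s is false.
      At c: Dia r requires r at some successor in {a, g}.
        r holds at g, so Dia r is true at c.
    At c: Dia s is true, so not Dia s is false.
      At c: Dia s requires s at some successor in {a, g}.
        s holds at a, so Dia s is true at c.
Satisfying worlds: {d, f, g}

d, f, g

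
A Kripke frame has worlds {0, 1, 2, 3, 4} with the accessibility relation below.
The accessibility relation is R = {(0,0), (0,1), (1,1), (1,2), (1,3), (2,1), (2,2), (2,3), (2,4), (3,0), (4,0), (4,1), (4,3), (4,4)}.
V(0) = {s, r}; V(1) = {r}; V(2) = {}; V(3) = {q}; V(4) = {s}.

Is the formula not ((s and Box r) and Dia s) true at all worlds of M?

Let φ = not ((s and Box r) and Dia s). Evaluate φ at each world:
  0 (successors {0, 1}): φ is false.
  1 (successors {1, 2, 3}): φ is true.
  2 (successors {1, 2, 3, 4}): φ is true.
  3 (successors {0}): φ is true.
  4 (successors {0, 1, 3, 4}): φ is true.
Detail at 0 (counterexample):
  At 0: (s and Box r) and Dia s is true, so not ((s and Box r) and Dia s) is false.
    At 0: s and Box r is true, Dia s is true, so (s and Box r) and Dia s is true.
      At 0: s is true, Box r is true, so s and Box r is true.
      At 0: Dia s requires s at some successor in {0, 1}.
        s holds at 0, so Dia s is true at 0.

No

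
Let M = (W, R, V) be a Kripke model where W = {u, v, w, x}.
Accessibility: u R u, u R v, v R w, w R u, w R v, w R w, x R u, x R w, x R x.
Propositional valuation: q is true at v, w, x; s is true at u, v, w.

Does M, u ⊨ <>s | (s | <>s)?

Yes

Recall that <>ψ holds at a world iff ψ holds at some accessible world.
At u: <>s is true, s | <>s is true, so <>s | (s | <>s) is true.
  At u: <>s requires s at some successor in {u, v}.
    s holds at u, so <>s is true at u.
  At u: s is true, <>s is true, so s | <>s is true.
    At u: <>s requires s at some successor in {u, v}.
      s holds at u, so <>s is true at u.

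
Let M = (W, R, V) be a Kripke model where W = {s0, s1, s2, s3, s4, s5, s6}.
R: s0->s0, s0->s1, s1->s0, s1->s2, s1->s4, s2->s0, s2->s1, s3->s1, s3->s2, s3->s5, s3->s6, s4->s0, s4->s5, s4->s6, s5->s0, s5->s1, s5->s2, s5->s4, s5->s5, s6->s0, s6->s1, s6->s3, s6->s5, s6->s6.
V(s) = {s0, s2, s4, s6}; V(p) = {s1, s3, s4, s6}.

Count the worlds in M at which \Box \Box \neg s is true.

Let φ = \Box \Box \neg s. Evaluate φ at each world:
  s0 (successors {s0, s1}): φ is false.
  s1 (successors {s0, s2, s4}): φ is false.
  s2 (successors {s0, s1}): φ is false.
  s3 (successors {s1, s2, s5, s6}): φ is false.
  s4 (successors {s0, s5, s6}): φ is false.
  s5 (successors {s0, s1, s2, s4, s5}): φ is false.
  s6 (successors {s0, s1, s3, s5, s6}): φ is false.
For instance, at s6:
  At s6: \Box \Box \neg s requires \Box \neg s at every successor {s0, s1, s3, s5, s6}.
    \Box \neg s fails at s0, so \Box \Box \neg s is false at s6.
      At s0: \Box \neg s requires \neg s at every successor {s0, s1}.
        \neg s fails at s0, so \Box \neg s is false at s0.
Satisfying worlds: none.

0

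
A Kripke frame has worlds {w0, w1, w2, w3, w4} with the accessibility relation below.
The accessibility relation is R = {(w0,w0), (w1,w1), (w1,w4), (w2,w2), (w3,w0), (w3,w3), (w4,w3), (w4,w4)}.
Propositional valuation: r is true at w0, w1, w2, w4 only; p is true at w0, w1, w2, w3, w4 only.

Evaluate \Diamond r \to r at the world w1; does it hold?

At w1: \Diamond r is true, r is true, so \Diamond r \to r is true.
  At w1: \Diamond r requires r at some successor in {w1, w4}.
    r holds at w1, so \Diamond r is true at w1.

Yes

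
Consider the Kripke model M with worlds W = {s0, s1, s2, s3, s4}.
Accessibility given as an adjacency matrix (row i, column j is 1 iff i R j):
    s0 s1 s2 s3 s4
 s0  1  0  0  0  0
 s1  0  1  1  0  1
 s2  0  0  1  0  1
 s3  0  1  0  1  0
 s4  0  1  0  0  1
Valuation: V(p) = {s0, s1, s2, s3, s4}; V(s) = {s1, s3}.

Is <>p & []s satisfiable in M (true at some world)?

Let φ = <>p & []s. Evaluate φ at each world:
  s0 (successors {s0}): φ is false.
  s1 (successors {s1, s2, s4}): φ is false.
  s2 (successors {s2, s4}): φ is false.
  s3 (successors {s1, s3}): φ is true.
  s4 (successors {s1, s4}): φ is false.
Detail at s3 (witness):
  At s3: <>p is true, []s is true, so <>p & []s is true.
    At s3: <>p requires p at some successor in {s1, s3}.
      p holds at s1, so <>p is true at s3.
    At s3: []s requires s at every successor {s1, s3}.
      At s1: s is true.
      At s3: s is true.
    So []s is true at s3.

Yes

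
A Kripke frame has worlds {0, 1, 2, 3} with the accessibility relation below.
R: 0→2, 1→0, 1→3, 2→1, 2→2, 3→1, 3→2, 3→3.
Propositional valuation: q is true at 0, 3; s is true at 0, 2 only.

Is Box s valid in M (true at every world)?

Recall that Box ψ holds at a world iff ψ holds at every accessible world, and Dia ψ holds iff ψ holds at some accessible world.
Let φ = Box s. Evaluate φ at each world:
  0 (successors {2}): φ is true.
  1 (successors {0, 3}): φ is false.
  2 (successors {1, 2}): φ is false.
  3 (successors {1, 2, 3}): φ is false.
Detail at 1 (counterexample):
  At 1: Box s requires s at every successor {0, 3}.
    s fails at 3, so Box s is false at 1.

No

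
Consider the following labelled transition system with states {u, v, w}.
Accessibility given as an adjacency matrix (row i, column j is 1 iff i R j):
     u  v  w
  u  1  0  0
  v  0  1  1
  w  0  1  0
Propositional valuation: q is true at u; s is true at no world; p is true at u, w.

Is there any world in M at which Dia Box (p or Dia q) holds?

Let φ = Dia Box (p or Dia q). Evaluate φ at each world:
  u (successors {u}): φ is true.
  v (successors {v, w}): φ is false.
  w (successors {v}): φ is false.
Detail at u (witness):
  At u: Dia Box (p or Dia q) requires Box (p or Dia q) at some successor in {u}.
    Box (p or Dia q) holds at u, so Dia Box (p or Dia q) is true at u.
      At u: Box (p or Dia q) requires p or Dia q at every successor {u}.
        At u: p or Dia q is true.
      So Box (p or Dia q) is true at u.

Yes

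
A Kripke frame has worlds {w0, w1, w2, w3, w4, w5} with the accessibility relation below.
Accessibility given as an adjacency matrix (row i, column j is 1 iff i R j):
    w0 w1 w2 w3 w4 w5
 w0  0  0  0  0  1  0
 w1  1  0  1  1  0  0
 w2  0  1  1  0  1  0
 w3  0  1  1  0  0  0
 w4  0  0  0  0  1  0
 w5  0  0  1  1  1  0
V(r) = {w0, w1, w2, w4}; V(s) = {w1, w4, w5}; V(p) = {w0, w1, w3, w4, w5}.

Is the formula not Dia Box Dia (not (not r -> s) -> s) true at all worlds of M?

No

Let φ = not Dia Box Dia (not (not r -> s) -> s). Evaluate φ at each world:
  w0 (successors {w4}): φ is false.
  w1 (successors {w0, w2, w3}): φ is false.
  w2 (successors {w1, w2, w4}): φ is false.
  w3 (successors {w1, w2}): φ is false.
  w4 (successors {w4}): φ is false.
  w5 (successors {w2, w3, w4}): φ is false.
Detail at w0 (counterexample):
  At w0: Dia Box Dia (not (not r -> s) -> s) is true, so not Dia Box Dia (not (not r -> s) -> s) is false.
    At w0: Dia Box Dia (not (not r -> s) -> s) requires Box Dia (not (not r -> s) -> s) at some successor in {w4}.
      Box Dia (not (not r -> s) -> s) holds at w4, so Dia Box Dia (not (not r -> s) -> s) is true at w0.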